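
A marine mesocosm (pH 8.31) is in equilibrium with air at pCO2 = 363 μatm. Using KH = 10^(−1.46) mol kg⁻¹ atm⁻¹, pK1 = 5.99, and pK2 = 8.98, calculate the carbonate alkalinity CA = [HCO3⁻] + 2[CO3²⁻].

[CO2*] = KH · pCO2 = 10^(−1.46) × 363×10^-6 = 1.259×10^-5 mol/kg
α₀ = 1/(1 + K1/[H⁺] + K1K2/[H⁺]²) = 1/(1 + 10^+2.32 + 10^+1.65) = 0.003928
DIC = [CO2*]/α₀ = 1.259×10^-5 / 0.003928 = 3.205 mmol/kg
CA = (α₁ + 2α₂)·DIC = (0.8206 + 2×0.1754) × 3.205 = 3.75 mmol/kg

CA = 3.75 mmol/kg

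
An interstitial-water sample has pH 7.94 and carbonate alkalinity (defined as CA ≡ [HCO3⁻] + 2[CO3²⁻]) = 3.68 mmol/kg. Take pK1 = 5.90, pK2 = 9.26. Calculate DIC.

CA = [HCO3⁻] + 2[CO3²⁻] = (α₁ + 2α₂)·DIC
At pH 7.94: [H⁺]/K1 = 10^-2.04 = 0.0091201, K2/[H⁺] = 10^-1.32 = 0.047863
α₁ = 1/(1 + 0.0091201 + 0.047863) = 1/1.0570 = 0.9461; α₂ = α₁·K2/[H⁺] = 0.04528
α₁ + 2α₂ = 1.0367
DIC = CA / (α₁ + 2α₂) = 3.68 / 1.0367 = 3.55 mmol/kg

DIC = 3.55 mmol/kg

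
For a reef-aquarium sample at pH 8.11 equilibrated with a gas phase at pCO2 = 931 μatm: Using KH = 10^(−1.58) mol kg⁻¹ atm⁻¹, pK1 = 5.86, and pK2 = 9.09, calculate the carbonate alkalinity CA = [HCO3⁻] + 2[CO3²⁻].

CA = 5.27 mmol/kg

[CO2*] = KH · pCO2 = 10^(−1.58) × 931×10^-6 = 2.449×10^-5 mol/kg
α₀ = 1/(1 + K1/[H⁺] + K1K2/[H⁺]²) = 1/(1 + 10^+2.25 + 10^+1.27) = 0.005065
DIC = [CO2*]/α₀ = 2.449×10^-5 / 0.005065 = 4.835 mmol/kg
CA = (α₁ + 2α₂)·DIC = (0.9006 + 2×0.09431) × 4.835 = 5.27 mmol/kg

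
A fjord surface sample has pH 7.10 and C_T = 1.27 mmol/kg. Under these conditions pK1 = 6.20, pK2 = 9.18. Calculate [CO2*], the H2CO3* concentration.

[CO2*] = 0.141 mmol/kg

α₀ = 1 / (1 + K1/[H⁺] + K1K2/[H⁺]²) = 1 / (1 + 10^+0.90 + 10^-1.18)
   = 1 / (1 + 7.9433 + 0.066069) = 1/9.0094 = 0.1110
[CO2*] = α₀ × DIC = 0.1110 × 1.27 = 0.141 mmol/kg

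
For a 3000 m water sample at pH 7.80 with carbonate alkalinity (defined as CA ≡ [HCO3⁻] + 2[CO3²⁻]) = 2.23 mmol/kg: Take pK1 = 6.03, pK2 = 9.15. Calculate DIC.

CA = [HCO3⁻] + 2[CO3²⁻] = (α₁ + 2α₂)·DIC
At pH 7.80: [H⁺]/K1 = 10^-1.77 = 0.016982, K2/[H⁺] = 10^-1.35 = 0.044668
α₁ = 1/(1 + 0.016982 + 0.044668) = 1/1.0617 = 0.9419; α₂ = α₁·K2/[H⁺] = 0.04207
α₁ + 2α₂ = 1.0261
DIC = CA / (α₁ + 2α₂) = 2.23 / 1.0261 = 2.17 mmol/kg

DIC = 2.17 mmol/kg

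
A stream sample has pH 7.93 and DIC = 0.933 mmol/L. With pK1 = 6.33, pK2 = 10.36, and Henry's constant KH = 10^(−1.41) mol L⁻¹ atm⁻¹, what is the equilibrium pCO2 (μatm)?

α₀ = 1 / (1 + K1/[H⁺] + K1K2/[H⁺]²) = 1 / (1 + 10^+1.60 + 10^-0.83)
   = 1 / (1 + 39.811 + 0.14791) = 1/40.959 = 0.02441
[CO2*] = α₀ × DIC = 0.02441 × 0.933 = 0.02278 mmol/L
pCO2 = [CO2*]/KH = 2.278×10^-5 / 3.890×10^-2 = 586 μatm

pCO2 = 586 μatm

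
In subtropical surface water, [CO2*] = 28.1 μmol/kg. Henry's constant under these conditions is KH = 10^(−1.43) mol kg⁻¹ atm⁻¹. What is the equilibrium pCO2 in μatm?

pCO2 = 756 μatm

KH = 10^(−1.43) = 3.715×10^-2 mol kg⁻¹ atm⁻¹
pCO2 = [CO2*]/KH = 28.1×10^-6 / 3.715×10^-2 = 7.56×10^-4 atm = 756 μatm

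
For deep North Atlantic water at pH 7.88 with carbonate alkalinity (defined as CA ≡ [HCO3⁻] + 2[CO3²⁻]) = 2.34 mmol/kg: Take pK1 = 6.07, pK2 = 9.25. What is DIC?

DIC = 2.28 mmol/kg

CA = [HCO3⁻] + 2[CO3²⁻] = (α₁ + 2α₂)·DIC
At pH 7.88: [H⁺]/K1 = 10^-1.81 = 0.015488, K2/[H⁺] = 10^-1.37 = 0.042658
α₁ = 1/(1 + 0.015488 + 0.042658) = 1/1.0581 = 0.9450; α₂ = α₁·K2/[H⁺] = 0.04031
α₁ + 2α₂ = 1.0257
DIC = CA / (α₁ + 2α₂) = 2.34 / 1.0257 = 2.28 mmol/kg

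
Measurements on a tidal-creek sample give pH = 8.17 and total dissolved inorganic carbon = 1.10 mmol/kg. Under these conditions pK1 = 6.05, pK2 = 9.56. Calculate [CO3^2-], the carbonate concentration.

[CO3²⁻] = 0.0427 mmol/kg

α₂ = 1 / (1 + [H⁺]/K2 + [H⁺]²/(K1K2)) = 1 / (1 + 10^+1.39 + 10^-0.73)
   = 1 / (1 + 24.547 + 0.18621) = 1/25.733 = 0.03886
[CO3²⁻] = α₂ × DIC = 0.03886 × 1.10 = 0.0427 mmol/kg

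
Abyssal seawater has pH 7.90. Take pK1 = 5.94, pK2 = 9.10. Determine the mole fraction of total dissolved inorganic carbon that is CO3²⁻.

α₂ = 0.0587

α₂ = 1 / (1 + [H⁺]/K2 + [H⁺]²/(K1K2)) = 1 / (1 + 10^+1.20 + 10^-0.76)
   = 1 / (1 + 15.849 + 0.17378) = 1/17.023 = 0.05875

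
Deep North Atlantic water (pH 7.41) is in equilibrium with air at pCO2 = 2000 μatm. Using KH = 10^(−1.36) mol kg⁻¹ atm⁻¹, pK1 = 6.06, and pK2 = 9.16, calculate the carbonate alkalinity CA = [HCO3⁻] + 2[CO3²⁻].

[CO2*] = KH · pCO2 = 10^(−1.36) × 2000×10^-6 = 8.730×10^-5 mol/kg
α₀ = 1/(1 + K1/[H⁺] + K1K2/[H⁺]²) = 1/(1 + 10^+1.35 + 10^-0.40) = 0.04204
DIC = [CO2*]/α₀ = 8.730×10^-5 / 0.04204 = 2.077 mmol/kg
CA = (α₁ + 2α₂)·DIC = (0.9412 + 2×0.01674) × 2.077 = 2.02 mmol/kg

CA = 2.02 mmol/kg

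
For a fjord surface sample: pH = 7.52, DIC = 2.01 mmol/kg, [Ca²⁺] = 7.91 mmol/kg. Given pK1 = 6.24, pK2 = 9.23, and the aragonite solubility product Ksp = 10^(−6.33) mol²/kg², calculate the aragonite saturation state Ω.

α₂ = 1 / (1 + [H⁺]/K2 + [H⁺]²/(K1K2)) = 1 / (1 + 10^+1.71 + 10^+0.43)
   = 1 / (1 + 51.286 + 2.6915) = 1/54.978 = 0.01819
[CO3²⁻] = α₂ × DIC = 0.01819 × 2.01 = 0.03656 mmol/kg
Ksp = 10^(−6.33) = 4.677×10^-7
Ω = [Ca²⁺][CO3²⁻]/Ksp = (7.91×10^-3)(3.656×10^-5) / 4.677×10^-7 = 0.618

Ω = 0.618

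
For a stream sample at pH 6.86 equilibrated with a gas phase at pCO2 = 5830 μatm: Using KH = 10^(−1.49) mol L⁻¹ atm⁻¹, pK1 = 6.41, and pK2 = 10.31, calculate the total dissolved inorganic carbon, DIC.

[CO2*] = KH · pCO2 = 10^(−1.49) × 5830×10^-6 = 1.887×10^-4 mol/L
α₀ = 1/(1 + K1/[H⁺] + K1K2/[H⁺]²) = 1/(1 + 10^+0.45 + 10^-3.00) = 0.2618
DIC = [CO2*]/α₀ = 1.887×10^-4 / 0.2618 = 0.721 mmol/L

DIC = 0.721 mmol/L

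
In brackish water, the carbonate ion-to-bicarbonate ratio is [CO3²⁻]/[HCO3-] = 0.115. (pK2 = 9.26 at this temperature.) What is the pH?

pH = 8.32

From K2 = [H⁺][CO3²⁻]/[HCO3-]:  pH = pK2 + log₁₀([CO3²⁻]/[HCO3-])
log₁₀(0.115) = -0.939
pH = 9.26 + (-0.939) = 8.32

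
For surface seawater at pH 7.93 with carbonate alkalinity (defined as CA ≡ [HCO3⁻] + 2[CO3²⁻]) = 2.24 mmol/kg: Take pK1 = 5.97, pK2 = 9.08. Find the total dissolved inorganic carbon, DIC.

CA = [HCO3⁻] + 2[CO3²⁻] = (α₁ + 2α₂)·DIC
At pH 7.93: [H⁺]/K1 = 10^-1.96 = 0.010965, K2/[H⁺] = 10^-1.15 = 0.070795
α₁ = 1/(1 + 0.010965 + 0.070795) = 1/1.0818 = 0.9244; α₂ = α₁·K2/[H⁺] = 0.06544
α₁ + 2α₂ = 1.0553
DIC = CA / (α₁ + 2α₂) = 2.24 / 1.0553 = 2.12 mmol/kg

DIC = 2.12 mmol/kg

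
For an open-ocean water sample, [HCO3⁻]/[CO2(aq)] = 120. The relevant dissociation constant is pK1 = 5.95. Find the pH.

pH = 8.03

From K1 = [H⁺][HCO3⁻]/[CO2(aq)]:  pH = pK1 + log₁₀([HCO3⁻]/[CO2(aq)])
log₁₀(120) = +2.079
pH = 5.95 + (+2.079) = 8.03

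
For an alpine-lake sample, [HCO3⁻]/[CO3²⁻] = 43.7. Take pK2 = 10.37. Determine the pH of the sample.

pH = 8.73

From K2 = [H⁺][CO3²⁻]/[HCO3⁻]:  pH = pK2 − log₁₀([HCO3⁻]/[CO3²⁻])
log₁₀(43.7) = +1.640
pH = 10.37 − (+1.640) = 8.73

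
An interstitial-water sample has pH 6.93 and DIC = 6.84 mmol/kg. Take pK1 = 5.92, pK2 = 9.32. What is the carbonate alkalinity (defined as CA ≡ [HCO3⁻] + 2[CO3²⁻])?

CA = [HCO3⁻] + 2[CO3²⁻] = (α₁ + 2α₂)·DIC
At pH 6.93: [H⁺]/K1 = 10^-1.01 = 0.097724, K2/[H⁺] = 10^-2.39 = 0.0040738
α₁ = 1/(1 + 0.097724 + 0.0040738) = 1/1.1018 = 0.9076; α₂ = α₁·K2/[H⁺] = 0.003697
α₁ + 2α₂ = 0.9150
CA = 0.9150 × 6.84 = 6.26 mmol/kg

CA = 6.26 mmol/kg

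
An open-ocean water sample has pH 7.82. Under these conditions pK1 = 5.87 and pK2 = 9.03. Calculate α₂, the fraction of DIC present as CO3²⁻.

α₂ = 1 / (1 + [H⁺]/K2 + [H⁺]²/(K1K2)) = 1 / (1 + 10^+1.21 + 10^-0.74)
   = 1 / (1 + 16.218 + 0.18197) = 1/17.400 = 0.05747

α₂ = 0.0575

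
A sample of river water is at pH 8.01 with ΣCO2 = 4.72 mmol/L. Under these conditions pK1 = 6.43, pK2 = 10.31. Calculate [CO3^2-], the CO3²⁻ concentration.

α₂ = 1 / (1 + [H⁺]/K2 + [H⁺]²/(K1K2)) = 1 / (1 + 10^+2.30 + 10^+0.72)
   = 1 / (1 + 199.53 + 5.2481) = 1/205.77 = 0.004860
[CO3²⁻] = α₂ × DIC = 0.004860 × 4.72 = 0.0229 mmol/L

[CO3²⁻] = 0.0229 mmol/L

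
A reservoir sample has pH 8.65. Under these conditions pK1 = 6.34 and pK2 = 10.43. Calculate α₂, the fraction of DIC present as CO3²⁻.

α₂ = 1 / (1 + [H⁺]/K2 + [H⁺]²/(K1K2)) = 1 / (1 + 10^+1.78 + 10^-0.53)
   = 1 / (1 + 60.256 + 0.29512) = 1/61.551 = 0.01625

α₂ = 0.0162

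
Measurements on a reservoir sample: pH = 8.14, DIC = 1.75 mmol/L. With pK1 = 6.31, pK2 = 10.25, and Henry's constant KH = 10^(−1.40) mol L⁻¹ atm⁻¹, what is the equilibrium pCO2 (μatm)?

pCO2 = 636 μatm

α₀ = 1 / (1 + K1/[H⁺] + K1K2/[H⁺]²) = 1 / (1 + 10^+1.83 + 10^-0.28)
   = 1 / (1 + 67.608 + 0.52481) = 1/69.133 = 0.01446
[CO2*] = α₀ × DIC = 0.01446 × 1.75 = 0.02531 mmol/L
pCO2 = [CO2*]/KH = 2.531×10^-5 / 3.981×10^-2 = 636 μatm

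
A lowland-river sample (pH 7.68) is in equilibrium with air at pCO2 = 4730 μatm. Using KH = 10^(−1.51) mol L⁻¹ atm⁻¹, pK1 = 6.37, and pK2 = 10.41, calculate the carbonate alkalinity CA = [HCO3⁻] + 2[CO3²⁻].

[CO2*] = KH · pCO2 = 10^(−1.51) × 4730×10^-6 = 1.462×10^-4 mol/L
α₀ = 1/(1 + K1/[H⁺] + K1K2/[H⁺]²) = 1/(1 + 10^+1.31 + 10^-1.42) = 0.04661
DIC = [CO2*]/α₀ = 1.462×10^-4 / 0.04661 = 3.136 mmol/L
CA = (α₁ + 2α₂)·DIC = (0.9516 + 2×0.001772) × 3.136 = 3.00 mmol/L

CA = 3.00 mmol/L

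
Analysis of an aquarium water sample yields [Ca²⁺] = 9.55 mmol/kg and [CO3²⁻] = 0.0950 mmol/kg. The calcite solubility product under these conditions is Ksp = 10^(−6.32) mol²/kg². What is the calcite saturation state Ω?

Ksp = 10^(−6.32) = 4.786×10^-7
Ω = [Ca²⁺][CO3²⁻]/Ksp = (9.55×10^-3)(0.0950×10^-3) / 4.786×10^-7 = 1.90

Ω = 1.90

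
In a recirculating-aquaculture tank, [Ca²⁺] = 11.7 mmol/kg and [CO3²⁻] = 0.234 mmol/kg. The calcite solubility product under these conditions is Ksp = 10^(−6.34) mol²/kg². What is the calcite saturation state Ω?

Ksp = 10^(−6.34) = 4.571×10^-7
Ω = [Ca²⁺][CO3²⁻]/Ksp = (11.7×10^-3)(0.234×10^-3) / 4.571×10^-7 = 5.99

Ω = 5.99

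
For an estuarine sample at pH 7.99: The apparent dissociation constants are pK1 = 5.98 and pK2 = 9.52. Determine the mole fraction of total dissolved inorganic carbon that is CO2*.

α₀ = 0.00940

α₀ = 1 / (1 + K1/[H⁺] + K1K2/[H⁺]²) = 1 / (1 + 10^+2.01 + 10^+0.48)
   = 1 / (1 + 102.33 + 3.0200) = 1/106.35 = 0.009403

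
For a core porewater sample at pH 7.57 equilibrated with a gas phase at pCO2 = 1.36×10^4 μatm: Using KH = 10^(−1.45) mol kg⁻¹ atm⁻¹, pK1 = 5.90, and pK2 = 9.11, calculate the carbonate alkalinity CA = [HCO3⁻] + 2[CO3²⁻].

[CO2*] = KH · pCO2 = 10^(−1.45) × 1.36×10^4×10^-6 = 4.825×10^-4 mol/kg
α₀ = 1/(1 + K1/[H⁺] + K1K2/[H⁺]²) = 1/(1 + 10^+1.67 + 10^+0.13) = 0.02036
DIC = [CO2*]/α₀ = 4.825×10^-4 / 0.02036 = 23.70 mmol/kg
CA = (α₁ + 2α₂)·DIC = (0.9522 + 2×0.02746) × 23.70 = 23.9 mmol/kg

CA = 23.9 mmol/kg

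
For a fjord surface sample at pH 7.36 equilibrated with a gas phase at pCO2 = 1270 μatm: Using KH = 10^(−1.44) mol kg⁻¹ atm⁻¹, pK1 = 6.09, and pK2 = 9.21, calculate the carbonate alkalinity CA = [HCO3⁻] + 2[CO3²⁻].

CA = 0.883 mmol/kg

[CO2*] = KH · pCO2 = 10^(−1.44) × 1270×10^-6 = 4.611×10^-5 mol/kg
α₀ = 1/(1 + K1/[H⁺] + K1K2/[H⁺]²) = 1/(1 + 10^+1.27 + 10^-0.58) = 0.05029
DIC = [CO2*]/α₀ = 4.611×10^-5 / 0.05029 = 0.9169 mmol/kg
CA = (α₁ + 2α₂)·DIC = (0.9365 + 2×0.01323) × 0.9169 = 0.883 mmol/kg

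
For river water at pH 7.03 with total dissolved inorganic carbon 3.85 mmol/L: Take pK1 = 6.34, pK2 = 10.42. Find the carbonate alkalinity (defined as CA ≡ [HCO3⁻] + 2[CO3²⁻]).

CA = 3.20 mmol/L

CA = [HCO3⁻] + 2[CO3²⁻] = (α₁ + 2α₂)·DIC
At pH 7.03: [H⁺]/K1 = 10^-0.69 = 0.20417, K2/[H⁺] = 10^-3.39 = 0.00040738
α₁ = 1/(1 + 0.20417 + 0.00040738) = 1/1.2046 = 0.8302; α₂ = α₁·K2/[H⁺] = 0.0003382
α₁ + 2α₂ = 0.8308
CA = 0.8308 × 3.85 = 3.20 mmol/L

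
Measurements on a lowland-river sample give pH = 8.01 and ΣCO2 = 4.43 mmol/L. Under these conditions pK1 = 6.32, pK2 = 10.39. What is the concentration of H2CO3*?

α₀ = 1 / (1 + K1/[H⁺] + K1K2/[H⁺]²) = 1 / (1 + 10^+1.69 + 10^-0.69)
   = 1 / (1 + 48.978 + 0.20417) = 1/50.182 = 0.01993
[CO2*] = α₀ × DIC = 0.01993 × 4.43 = 0.0883 mmol/L

[CO2*] = 0.0883 mmol/L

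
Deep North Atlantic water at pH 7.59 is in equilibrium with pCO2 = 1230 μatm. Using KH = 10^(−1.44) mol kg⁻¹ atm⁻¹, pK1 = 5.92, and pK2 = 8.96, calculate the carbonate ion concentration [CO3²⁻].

[CO3²⁻] = 0.0891 mmol/kg

[CO2*] = KH · pCO2 = 10^(−1.44) × 1230×10^-6 = 4.466×10^-5 mol/kg
α₀ = 1/(1 + K1/[H⁺] + K1K2/[H⁺]²) = 1/(1 + 10^+1.67 + 10^+0.30) = 0.02009
DIC = [CO2*]/α₀ = 4.466×10^-5 / 0.02009 = 2.223 mmol/kg
[CO3²⁻] = α₂·DIC; α₂ = 0.04009, so [CO3²⁻] = 0.04009 × 2.223 = 0.0891 mmol/kg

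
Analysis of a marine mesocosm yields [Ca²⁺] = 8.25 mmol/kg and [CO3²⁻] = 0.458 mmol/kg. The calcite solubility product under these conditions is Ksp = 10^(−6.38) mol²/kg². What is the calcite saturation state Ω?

Ω = 9.06

Ksp = 10^(−6.38) = 4.169×10^-7
Ω = [Ca²⁺][CO3²⁻]/Ksp = (8.25×10^-3)(0.458×10^-3) / 4.169×10^-7 = 9.06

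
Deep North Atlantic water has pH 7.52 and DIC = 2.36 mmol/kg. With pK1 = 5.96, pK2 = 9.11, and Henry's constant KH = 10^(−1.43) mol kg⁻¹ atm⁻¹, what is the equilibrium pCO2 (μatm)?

pCO2 = 1660 μatm

α₀ = 1 / (1 + K1/[H⁺] + K1K2/[H⁺]²) = 1 / (1 + 10^+1.56 + 10^-0.03)
   = 1 / (1 + 36.308 + 0.93325) = 1/38.241 = 0.02615
[CO2*] = α₀ × DIC = 0.02615 × 2.36 = 0.06171 mmol/kg
pCO2 = [CO2*]/KH = 6.171×10^-5 / 3.715×10^-2 = 1660 μatm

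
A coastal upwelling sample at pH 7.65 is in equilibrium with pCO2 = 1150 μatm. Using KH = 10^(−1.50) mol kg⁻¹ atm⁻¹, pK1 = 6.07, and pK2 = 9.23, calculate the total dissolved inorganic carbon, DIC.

DIC = 1.46 mmol/kg

[CO2*] = KH · pCO2 = 10^(−1.50) × 1150×10^-6 = 3.637×10^-5 mol/kg
α₀ = 1/(1 + K1/[H⁺] + K1K2/[H⁺]²) = 1/(1 + 10^+1.58 + 10^+0.00) = 0.02499
DIC = [CO2*]/α₀ = 3.637×10^-5 / 0.02499 = 1.46 mmol/kg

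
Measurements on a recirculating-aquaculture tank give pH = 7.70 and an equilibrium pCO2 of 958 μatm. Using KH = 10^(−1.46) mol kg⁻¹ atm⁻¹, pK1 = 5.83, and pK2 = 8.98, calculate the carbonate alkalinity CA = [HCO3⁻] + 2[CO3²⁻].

[CO2*] = KH · pCO2 = 10^(−1.46) × 958×10^-6 = 3.322×10^-5 mol/kg
α₀ = 1/(1 + K1/[H⁺] + K1K2/[H⁺]²) = 1/(1 + 10^+1.87 + 10^+0.59) = 0.01265
DIC = [CO2*]/α₀ = 3.322×10^-5 / 0.01265 = 2.625 mmol/kg
CA = (α₁ + 2α₂)·DIC = (0.9381 + 2×0.04923) × 2.625 = 2.72 mmol/kg

CA = 2.72 mmol/kg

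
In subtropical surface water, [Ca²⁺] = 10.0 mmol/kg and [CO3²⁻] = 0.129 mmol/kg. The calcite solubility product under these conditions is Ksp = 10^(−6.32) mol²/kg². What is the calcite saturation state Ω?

Ω = 2.70

Ksp = 10^(−6.32) = 4.786×10^-7
Ω = [Ca²⁺][CO3²⁻]/Ksp = (10.0×10^-3)(0.129×10^-3) / 4.786×10^-7 = 2.70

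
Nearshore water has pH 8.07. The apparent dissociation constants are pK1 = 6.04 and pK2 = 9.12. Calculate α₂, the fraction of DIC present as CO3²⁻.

α₂ = 0.0811

α₂ = 1 / (1 + [H⁺]/K2 + [H⁺]²/(K1K2)) = 1 / (1 + 10^+1.05 + 10^-0.98)
   = 1 / (1 + 11.220 + 0.10471) = 1/12.325 = 0.08114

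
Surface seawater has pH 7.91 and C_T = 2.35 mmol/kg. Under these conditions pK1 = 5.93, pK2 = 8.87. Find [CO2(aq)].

[CO2*] = 0.0220 mmol/kg

α₀ = 1 / (1 + K1/[H⁺] + K1K2/[H⁺]²) = 1 / (1 + 10^+1.98 + 10^+1.02)
   = 1 / (1 + 95.499 + 10.471) = 1/106.97 = 0.009348
[CO2*] = α₀ × DIC = 0.009348 × 2.35 = 0.0220 mmol/kg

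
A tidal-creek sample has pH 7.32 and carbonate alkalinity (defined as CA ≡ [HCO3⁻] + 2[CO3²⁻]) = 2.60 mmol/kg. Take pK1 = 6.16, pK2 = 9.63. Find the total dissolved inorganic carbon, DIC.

CA = [HCO3⁻] + 2[CO3²⁻] = (α₁ + 2α₂)·DIC
At pH 7.32: [H⁺]/K1 = 10^-1.16 = 0.069183, K2/[H⁺] = 10^-2.31 = 0.0048978
α₁ = 1/(1 + 0.069183 + 0.0048978) = 1/1.0741 = 0.9310; α₂ = α₁·K2/[H⁺] = 0.004560
α₁ + 2α₂ = 0.9401
DIC = CA / (α₁ + 2α₂) = 2.60 / 0.9401 = 2.77 mmol/kg

DIC = 2.77 mmol/kg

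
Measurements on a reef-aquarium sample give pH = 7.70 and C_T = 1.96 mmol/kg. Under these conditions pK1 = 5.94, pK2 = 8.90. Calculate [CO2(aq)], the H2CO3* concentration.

[CO2*] = 0.0315 mmol/kg

α₀ = 1 / (1 + K1/[H⁺] + K1K2/[H⁺]²) = 1 / (1 + 10^+1.76 + 10^+0.56)
   = 1 / (1 + 57.544 + 3.6308) = 1/62.175 = 0.01608
[CO2*] = α₀ × DIC = 0.01608 × 1.96 = 0.0315 mmol/kg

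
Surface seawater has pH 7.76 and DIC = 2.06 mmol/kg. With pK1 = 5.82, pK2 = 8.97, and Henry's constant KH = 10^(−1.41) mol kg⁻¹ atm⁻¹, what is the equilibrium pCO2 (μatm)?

α₀ = 1 / (1 + K1/[H⁺] + K1K2/[H⁺]²) = 1 / (1 + 10^+1.94 + 10^+0.73)
   = 1 / (1 + 87.096 + 5.3703) = 1/93.467 = 0.01070
[CO2*] = α₀ × DIC = 0.01070 × 2.06 = 0.02204 mmol/kg
pCO2 = [CO2*]/KH = 2.204×10^-5 / 3.890×10^-2 = 567 μatm

pCO2 = 567 μatm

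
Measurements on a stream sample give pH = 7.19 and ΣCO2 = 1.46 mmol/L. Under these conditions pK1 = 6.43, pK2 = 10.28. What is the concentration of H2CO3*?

α₀ = 1 / (1 + K1/[H⁺] + K1K2/[H⁺]²) = 1 / (1 + 10^+0.76 + 10^-2.33)
   = 1 / (1 + 5.7544 + 0.0046774) = 1/6.7591 = 0.1479
[CO2*] = α₀ × DIC = 0.1479 × 1.46 = 0.216 mmol/L

[CO2*] = 0.216 mmol/L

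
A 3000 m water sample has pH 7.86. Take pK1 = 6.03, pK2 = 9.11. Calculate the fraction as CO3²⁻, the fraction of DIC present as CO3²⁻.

α₂ = 0.0525

α₂ = 1 / (1 + [H⁺]/K2 + [H⁺]²/(K1K2)) = 1 / (1 + 10^+1.25 + 10^-0.58)
   = 1 / (1 + 17.783 + 0.26303) = 1/19.046 = 0.05250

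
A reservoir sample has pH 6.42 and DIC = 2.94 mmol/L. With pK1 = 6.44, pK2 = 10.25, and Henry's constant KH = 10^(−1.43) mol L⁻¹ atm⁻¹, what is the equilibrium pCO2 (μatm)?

α₀ = 1 / (1 + K1/[H⁺] + K1K2/[H⁺]²) = 1 / (1 + 10^-0.02 + 10^-3.85)
   = 1 / (1 + 0.95499 + 0.00014125) = 1/1.9551 = 0.5115
[CO2*] = α₀ × DIC = 0.5115 × 2.94 = 1.504 mmol/L
pCO2 = [CO2*]/KH = 1.504×10^-3 / 3.715×10^-2 = 4.05×10^4 μatm

pCO2 = 4.05×10^4 μatm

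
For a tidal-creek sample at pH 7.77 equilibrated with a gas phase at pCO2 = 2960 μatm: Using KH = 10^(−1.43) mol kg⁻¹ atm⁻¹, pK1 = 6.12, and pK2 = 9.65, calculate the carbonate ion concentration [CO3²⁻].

[CO3²⁻] = 0.0648 mmol/kg

[CO2*] = KH · pCO2 = 10^(−1.43) × 2960×10^-6 = 1.100×10^-4 mol/kg
α₀ = 1/(1 + K1/[H⁺] + K1K2/[H⁺]²) = 1/(1 + 10^+1.65 + 10^-0.23) = 0.02162
DIC = [CO2*]/α₀ = 1.100×10^-4 / 0.02162 = 5.087 mmol/kg
[CO3²⁻] = α₂·DIC; α₂ = 0.01273, so [CO3²⁻] = 0.01273 × 5.087 = 0.0648 mmol/kg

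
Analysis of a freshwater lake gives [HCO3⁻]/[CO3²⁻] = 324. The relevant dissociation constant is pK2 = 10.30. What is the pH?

From K2 = [H⁺][CO3²⁻]/[HCO3⁻]:  pH = pK2 − log₁₀([HCO3⁻]/[CO3²⁻])
log₁₀(324) = +2.511
pH = 10.30 − (+2.511) = 7.79

pH = 7.79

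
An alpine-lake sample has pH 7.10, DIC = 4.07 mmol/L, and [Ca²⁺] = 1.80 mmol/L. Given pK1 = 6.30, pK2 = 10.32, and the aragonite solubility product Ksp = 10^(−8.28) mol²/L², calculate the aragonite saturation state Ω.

Ω = 0.726

α₂ = 1 / (1 + [H⁺]/K2 + [H⁺]²/(K1K2)) = 1 / (1 + 10^+3.22 + 10^+2.42)
   = 1 / (1 + 1659.6 + 263.03) = 1/1923.6 = 0.0005199
[CO3²⁻] = α₂ × DIC = 0.0005199 × 4.07 = 0.002116 mmol/L = 2.116 μmol/L
Ksp = 10^(−8.28) = 5.248×10^-9
Ω = [Ca²⁺][CO3²⁻]/Ksp = (1.80×10^-3)(2.116×10^-6) / 5.248×10^-9 = 0.726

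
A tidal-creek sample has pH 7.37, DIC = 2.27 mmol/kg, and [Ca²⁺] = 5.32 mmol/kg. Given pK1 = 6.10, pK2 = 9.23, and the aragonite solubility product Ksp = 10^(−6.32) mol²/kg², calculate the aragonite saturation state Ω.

α₂ = 1 / (1 + [H⁺]/K2 + [H⁺]²/(K1K2)) = 1 / (1 + 10^+1.86 + 10^+0.59)
   = 1 / (1 + 72.444 + 3.8905) = 1/77.334 = 0.01293
[CO3²⁻] = α₂ × DIC = 0.01293 × 2.27 = 0.02935 mmol/kg
Ksp = 10^(−6.32) = 4.786×10^-7
Ω = [Ca²⁺][CO3²⁻]/Ksp = (5.32×10^-3)(2.935×10^-5) / 4.786×10^-7 = 0.326

Ω = 0.326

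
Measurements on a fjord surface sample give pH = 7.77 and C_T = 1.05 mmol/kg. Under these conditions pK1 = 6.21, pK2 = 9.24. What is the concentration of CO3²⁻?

α₂ = 1 / (1 + [H⁺]/K2 + [H⁺]²/(K1K2)) = 1 / (1 + 10^+1.47 + 10^-0.09)
   = 1 / (1 + 29.512 + 0.81283) = 1/31.325 = 0.03192
[CO3²⁻] = α₂ × DIC = 0.03192 × 1.05 = 0.0335 mmol/kg

[CO3²⁻] = 0.0335 mmol/kg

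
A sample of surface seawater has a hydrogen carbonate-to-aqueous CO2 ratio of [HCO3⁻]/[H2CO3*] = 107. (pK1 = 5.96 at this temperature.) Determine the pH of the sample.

From K1 = [H⁺][HCO3⁻]/[H2CO3*]:  pH = pK1 + log₁₀([HCO3⁻]/[H2CO3*])
log₁₀(107) = +2.029
pH = 5.96 + (+2.029) = 7.99

pH = 7.99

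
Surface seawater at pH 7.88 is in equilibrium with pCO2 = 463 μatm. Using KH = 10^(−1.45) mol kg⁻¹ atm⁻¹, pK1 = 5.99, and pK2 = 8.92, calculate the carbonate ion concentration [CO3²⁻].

[CO3²⁻] = 0.116 mmol/kg

[CO2*] = KH · pCO2 = 10^(−1.45) × 463×10^-6 = 1.643×10^-5 mol/kg
α₀ = 1/(1 + K1/[H⁺] + K1K2/[H⁺]²) = 1/(1 + 10^+1.89 + 10^+0.85) = 0.01167
DIC = [CO2*]/α₀ = 1.643×10^-5 / 0.01167 = 1.408 mmol/kg
[CO3²⁻] = α₂·DIC; α₂ = 0.08260, so [CO3²⁻] = 0.08260 × 1.408 = 0.116 mmol/kg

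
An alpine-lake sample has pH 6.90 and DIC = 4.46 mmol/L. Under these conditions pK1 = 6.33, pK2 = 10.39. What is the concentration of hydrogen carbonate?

[HCO3⁻] = 3.51 mmol/L

α₁ = 1 / (1 + [H⁺]/K1 + K2/[H⁺]) = 1 / (1 + 10^-0.57 + 10^-3.49)
   = 1 / (1 + 0.26915 + 0.00032359) = 1/1.2695 = 0.7877
[HCO3⁻] = α₁ × DIC = 0.7877 × 4.46 = 3.51 mmol/L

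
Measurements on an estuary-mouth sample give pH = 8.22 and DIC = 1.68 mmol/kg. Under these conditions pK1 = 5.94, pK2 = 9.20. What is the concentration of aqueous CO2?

α₀ = 1 / (1 + K1/[H⁺] + K1K2/[H⁺]²) = 1 / (1 + 10^+2.28 + 10^+1.30)
   = 1 / (1 + 190.55 + 19.953) = 1/211.50 = 0.004728
[CO2*] = α₀ × DIC = 0.004728 × 1.68 = 0.00794 mmol/kg = 7.94 μmol/kg

[CO2*] = 7.94 μmol/kg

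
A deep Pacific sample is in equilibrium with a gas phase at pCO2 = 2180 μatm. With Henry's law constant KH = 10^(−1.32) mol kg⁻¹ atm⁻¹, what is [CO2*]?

[CO2*] = 104 μmol/kg

KH = 10^(−1.32) = 4.786×10^-2 mol kg⁻¹ atm⁻¹
[CO2*] = KH · pCO2 = 4.786×10^-2 × 2180×10^-6 atm = 1.04×10^-4 mol/kg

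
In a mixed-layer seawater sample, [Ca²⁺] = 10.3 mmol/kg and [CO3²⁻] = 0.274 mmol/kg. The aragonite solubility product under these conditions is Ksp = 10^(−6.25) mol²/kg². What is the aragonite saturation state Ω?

Ksp = 10^(−6.25) = 5.623×10^-7
Ω = [Ca²⁺][CO3²⁻]/Ksp = (10.3×10^-3)(0.274×10^-3) / 5.623×10^-7 = 5.02

Ω = 5.02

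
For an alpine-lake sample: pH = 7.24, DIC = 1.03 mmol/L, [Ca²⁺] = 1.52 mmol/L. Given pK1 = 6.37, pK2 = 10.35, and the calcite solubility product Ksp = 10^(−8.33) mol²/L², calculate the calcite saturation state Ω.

α₂ = 1 / (1 + [H⁺]/K2 + [H⁺]²/(K1K2)) = 1 / (1 + 10^+3.11 + 10^+2.24)
   = 1 / (1 + 1288.2 + 173.78) = 1/1463.0 = 0.0006835
[CO3²⁻] = α₂ × DIC = 0.0006835 × 1.03 = 0.0007040 mmol/L = 0.7040 μmol/L
Ksp = 10^(−8.33) = 4.677×10^-9
Ω = [Ca²⁺][CO3²⁻]/Ksp = (1.52×10^-3)(7.040×10^-7) / 4.677×10^-9 = 0.229

Ω = 0.229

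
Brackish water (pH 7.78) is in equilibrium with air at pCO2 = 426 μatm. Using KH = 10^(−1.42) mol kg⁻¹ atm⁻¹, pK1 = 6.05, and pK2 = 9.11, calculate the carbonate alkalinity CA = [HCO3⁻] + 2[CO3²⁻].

CA = 0.951 mmol/kg

[CO2*] = KH · pCO2 = 10^(−1.42) × 426×10^-6 = 1.620×10^-5 mol/kg
α₀ = 1/(1 + K1/[H⁺] + K1K2/[H⁺]²) = 1/(1 + 10^+1.73 + 10^+0.40) = 0.01748
DIC = [CO2*]/α₀ = 1.620×10^-5 / 0.01748 = 0.9267 mmol/kg
CA = (α₁ + 2α₂)·DIC = (0.9386 + 2×0.04390) × 0.9267 = 0.951 mmol/kg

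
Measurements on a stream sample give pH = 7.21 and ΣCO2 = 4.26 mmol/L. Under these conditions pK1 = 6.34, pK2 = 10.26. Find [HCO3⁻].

α₁ = 1 / (1 + [H⁺]/K1 + K2/[H⁺]) = 1 / (1 + 10^-0.87 + 10^-3.05)
   = 1 / (1 + 0.13490 + 0.00089125) = 1/1.1358 = 0.8804
[HCO3⁻] = α₁ × DIC = 0.8804 × 4.26 = 3.75 mmol/L

[HCO3⁻] = 3.75 mmol/L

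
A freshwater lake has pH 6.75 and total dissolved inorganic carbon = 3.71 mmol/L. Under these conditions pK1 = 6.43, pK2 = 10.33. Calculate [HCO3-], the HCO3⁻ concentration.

[HCO3⁻] = 2.51 mmol/L

α₁ = 1 / (1 + [H⁺]/K1 + K2/[H⁺]) = 1 / (1 + 10^-0.32 + 10^-3.58)
   = 1 / (1 + 0.47863 + 0.00026303) = 1/1.4789 = 0.6762
[HCO3⁻] = α₁ × DIC = 0.6762 × 3.71 = 2.51 mmol/L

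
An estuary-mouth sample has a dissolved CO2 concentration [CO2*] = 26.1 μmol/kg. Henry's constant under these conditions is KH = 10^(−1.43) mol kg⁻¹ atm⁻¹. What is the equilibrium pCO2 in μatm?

pCO2 = 702 μatm

KH = 10^(−1.43) = 3.715×10^-2 mol kg⁻¹ atm⁻¹
pCO2 = [CO2*]/KH = 26.1×10^-6 / 3.715×10^-2 = 7.02×10^-4 atm = 702 μatm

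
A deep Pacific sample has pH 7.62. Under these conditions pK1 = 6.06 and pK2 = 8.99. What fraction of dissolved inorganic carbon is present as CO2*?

α₀ = 0.0257

α₀ = 1 / (1 + K1/[H⁺] + K1K2/[H⁺]²) = 1 / (1 + 10^+1.56 + 10^+0.19)
   = 1 / (1 + 36.308 + 1.5488) = 1/38.857 = 0.02574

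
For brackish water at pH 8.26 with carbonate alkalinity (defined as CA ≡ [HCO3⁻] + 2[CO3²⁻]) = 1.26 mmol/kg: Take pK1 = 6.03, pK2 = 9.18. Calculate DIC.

DIC = 1.14 mmol/kg

CA = [HCO3⁻] + 2[CO3²⁻] = (α₁ + 2α₂)·DIC
At pH 8.26: [H⁺]/K1 = 10^-2.23 = 0.0058884, K2/[H⁺] = 10^-0.92 = 0.12023
α₁ = 1/(1 + 0.0058884 + 0.12023) = 1/1.1261 = 0.8880; α₂ = α₁·K2/[H⁺] = 0.1068
α₁ + 2α₂ = 1.1015
DIC = CA / (α₁ + 2α₂) = 1.26 / 1.1015 = 1.14 mmol/kg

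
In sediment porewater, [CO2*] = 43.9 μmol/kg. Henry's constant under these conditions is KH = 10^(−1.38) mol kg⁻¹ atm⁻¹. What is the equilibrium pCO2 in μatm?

KH = 10^(−1.38) = 4.169×10^-2 mol kg⁻¹ atm⁻¹
pCO2 = [CO2*]/KH = 43.9×10^-6 / 4.169×10^-2 = 1.05×10^-3 atm = 1050 μatm

pCO2 = 1050 μatm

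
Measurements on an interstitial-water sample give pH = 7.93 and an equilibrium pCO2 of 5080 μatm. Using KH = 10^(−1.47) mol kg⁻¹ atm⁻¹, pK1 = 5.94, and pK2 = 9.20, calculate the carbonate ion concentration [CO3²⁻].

[CO3²⁻] = 0.903 mmol/kg

[CO2*] = KH · pCO2 = 10^(−1.47) × 5080×10^-6 = 1.721×10^-4 mol/kg
α₀ = 1/(1 + K1/[H⁺] + K1K2/[H⁺]²) = 1/(1 + 10^+1.99 + 10^+0.72) = 0.009618
DIC = [CO2*]/α₀ = 1.721×10^-4 / 0.009618 = 17.90 mmol/kg
[CO3²⁻] = α₂·DIC; α₂ = 0.05048, so [CO3²⁻] = 0.05048 × 17.90 = 0.903 mmol/kg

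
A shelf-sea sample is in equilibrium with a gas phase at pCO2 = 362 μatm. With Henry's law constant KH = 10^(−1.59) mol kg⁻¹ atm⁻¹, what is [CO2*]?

KH = 10^(−1.59) = 2.570×10^-2 mol kg⁻¹ atm⁻¹
[CO2*] = KH · pCO2 = 2.570×10^-2 × 362×10^-6 atm = 9.30×10^-6 mol/kg

[CO2*] = 9.30 μmol/kg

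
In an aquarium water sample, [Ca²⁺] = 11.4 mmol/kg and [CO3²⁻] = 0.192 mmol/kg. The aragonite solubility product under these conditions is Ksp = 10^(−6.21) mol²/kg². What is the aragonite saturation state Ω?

Ksp = 10^(−6.21) = 6.166×10^-7
Ω = [Ca²⁺][CO3²⁻]/Ksp = (11.4×10^-3)(0.192×10^-3) / 6.166×10^-7 = 3.55

Ω = 3.55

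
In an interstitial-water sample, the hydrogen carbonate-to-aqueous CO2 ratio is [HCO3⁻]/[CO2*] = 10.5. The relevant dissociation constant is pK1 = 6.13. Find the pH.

pH = 7.15

From K1 = [H⁺][HCO3⁻]/[CO2*]:  pH = pK1 + log₁₀([HCO3⁻]/[CO2*])
log₁₀(10.5) = +1.021
pH = 6.13 + (+1.021) = 7.15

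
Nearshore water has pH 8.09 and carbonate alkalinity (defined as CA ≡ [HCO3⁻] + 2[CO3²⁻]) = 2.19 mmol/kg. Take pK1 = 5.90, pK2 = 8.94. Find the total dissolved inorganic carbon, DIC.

DIC = 1.96 mmol/kg

CA = [HCO3⁻] + 2[CO3²⁻] = (α₁ + 2α₂)·DIC
At pH 8.09: [H⁺]/K1 = 10^-2.19 = 0.0064565, K2/[H⁺] = 10^-0.85 = 0.14125
α₁ = 1/(1 + 0.0064565 + 0.14125) = 1/1.1477 = 0.8713; α₂ = α₁·K2/[H⁺] = 0.1231
α₁ + 2α₂ = 1.1174
DIC = CA / (α₁ + 2α₂) = 2.19 / 1.1174 = 1.96 mmol/kg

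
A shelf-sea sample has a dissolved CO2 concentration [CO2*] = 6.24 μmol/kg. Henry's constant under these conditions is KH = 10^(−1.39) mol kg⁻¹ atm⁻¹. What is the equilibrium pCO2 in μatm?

KH = 10^(−1.39) = 4.074×10^-2 mol kg⁻¹ atm⁻¹
pCO2 = [CO2*]/KH = 6.24×10^-6 / 4.074×10^-2 = 1.53×10^-4 atm = 153 μatm

pCO2 = 153 μatm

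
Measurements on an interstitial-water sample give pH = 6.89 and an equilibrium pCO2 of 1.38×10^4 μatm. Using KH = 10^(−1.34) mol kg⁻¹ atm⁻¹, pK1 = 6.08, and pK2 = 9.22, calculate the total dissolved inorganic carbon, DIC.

DIC = 4.72 mmol/kg

[CO2*] = KH · pCO2 = 10^(−1.34) × 1.38×10^4×10^-6 = 6.308×10^-4 mol/kg
α₀ = 1/(1 + K1/[H⁺] + K1K2/[H⁺]²) = 1/(1 + 10^+0.81 + 10^-1.52) = 0.1336
DIC = [CO2*]/α₀ = 6.308×10^-4 / 0.1336 = 4.72 mmol/kg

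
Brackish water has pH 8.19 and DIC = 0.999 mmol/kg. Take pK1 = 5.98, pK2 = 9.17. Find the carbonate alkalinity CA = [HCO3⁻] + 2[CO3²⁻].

CA = [HCO3⁻] + 2[CO3²⁻] = (α₁ + 2α₂)·DIC
At pH 8.19: [H⁺]/K1 = 10^-2.21 = 0.0061660, K2/[H⁺] = 10^-0.98 = 0.10471
α₁ = 1/(1 + 0.0061660 + 0.10471) = 1/1.1109 = 0.9002; α₂ = α₁·K2/[H⁺] = 0.09426
α₁ + 2α₂ = 1.0887
CA = 1.0887 × 0.999 = 1.09 mmol/kg

CA = 1.09 mmol/kg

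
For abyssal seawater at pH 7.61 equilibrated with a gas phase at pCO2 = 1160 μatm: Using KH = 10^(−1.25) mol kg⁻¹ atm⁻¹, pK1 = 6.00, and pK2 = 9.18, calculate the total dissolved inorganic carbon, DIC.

[CO2*] = KH · pCO2 = 10^(−1.25) × 1160×10^-6 = 6.523×10^-5 mol/kg
α₀ = 1/(1 + K1/[H⁺] + K1K2/[H⁺]²) = 1/(1 + 10^+1.61 + 10^+0.04) = 0.02335
DIC = [CO2*]/α₀ = 6.523×10^-5 / 0.02335 = 2.79 mmol/kg

DIC = 2.79 mmol/kg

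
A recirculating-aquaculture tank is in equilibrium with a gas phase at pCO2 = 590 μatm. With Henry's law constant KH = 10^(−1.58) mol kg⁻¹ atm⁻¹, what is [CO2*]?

[CO2*] = 15.5 μmol/kg

KH = 10^(−1.58) = 2.630×10^-2 mol kg⁻¹ atm⁻¹
[CO2*] = KH · pCO2 = 2.630×10^-2 × 590×10^-6 atm = 1.55×10^-5 mol/kg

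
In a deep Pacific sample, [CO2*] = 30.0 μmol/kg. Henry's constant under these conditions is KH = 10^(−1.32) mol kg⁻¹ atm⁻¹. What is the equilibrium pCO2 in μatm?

KH = 10^(−1.32) = 4.786×10^-2 mol kg⁻¹ atm⁻¹
pCO2 = [CO2*]/KH = 30.0×10^-6 / 4.786×10^-2 = 6.27×10^-4 atm = 627 μatm

pCO2 = 627 μatm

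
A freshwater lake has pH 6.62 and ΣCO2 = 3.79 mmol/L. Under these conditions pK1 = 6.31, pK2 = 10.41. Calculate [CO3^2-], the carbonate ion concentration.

α₂ = 1 / (1 + [H⁺]/K2 + [H⁺]²/(K1K2)) = 1 / (1 + 10^+3.79 + 10^+3.48)
   = 1 / (1 + 6166.0 + 3020.0) = 1/9186.9 = 0.0001089
[CO3²⁻] = α₂ × DIC = 0.0001089 × 3.79 = 0.000413 mmol/L = 0.413 μmol/L

[CO3²⁻] = 0.413 μmol/L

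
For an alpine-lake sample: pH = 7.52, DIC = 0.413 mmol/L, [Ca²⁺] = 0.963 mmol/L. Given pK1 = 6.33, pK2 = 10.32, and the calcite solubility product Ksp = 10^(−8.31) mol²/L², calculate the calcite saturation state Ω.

α₂ = 1 / (1 + [H⁺]/K2 + [H⁺]²/(K1K2)) = 1 / (1 + 10^+2.80 + 10^+1.61)
   = 1 / (1 + 630.96 + 40.738) = 1/672.70 = 0.001487
[CO3²⁻] = α₂ × DIC = 0.001487 × 0.413 = 0.0006139 mmol/L = 0.6139 μmol/L
Ksp = 10^(−8.31) = 4.898×10^-9
Ω = [Ca²⁺][CO3²⁻]/Ksp = (0.963×10^-3)(6.139×10^-7) / 4.898×10^-9 = 0.121

Ω = 0.121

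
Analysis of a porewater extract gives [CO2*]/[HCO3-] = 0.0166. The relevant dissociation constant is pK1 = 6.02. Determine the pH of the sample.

From K1 = [H⁺][HCO3-]/[CO2*]:  pH = pK1 − log₁₀([CO2*]/[HCO3-])
log₁₀(0.0166) = -1.780
pH = 6.02 − (-1.780) = 7.80

pH = 7.80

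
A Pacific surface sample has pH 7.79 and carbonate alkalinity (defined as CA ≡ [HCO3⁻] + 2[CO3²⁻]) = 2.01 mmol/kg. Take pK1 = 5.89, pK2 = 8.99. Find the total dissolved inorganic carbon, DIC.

DIC = 1.92 mmol/kg

CA = [HCO3⁻] + 2[CO3²⁻] = (α₁ + 2α₂)·DIC
At pH 7.79: [H⁺]/K1 = 10^-1.90 = 0.012589, K2/[H⁺] = 10^-1.20 = 0.063096
α₁ = 1/(1 + 0.012589 + 0.063096) = 1/1.0757 = 0.9296; α₂ = α₁·K2/[H⁺] = 0.05866
α₁ + 2α₂ = 1.0470
DIC = CA / (α₁ + 2α₂) = 2.01 / 1.0470 = 1.92 mmol/kg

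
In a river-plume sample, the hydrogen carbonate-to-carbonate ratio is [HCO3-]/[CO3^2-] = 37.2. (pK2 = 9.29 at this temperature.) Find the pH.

pH = 7.72

From K2 = [H⁺][CO3^2-]/[HCO3-]:  pH = pK2 − log₁₀([HCO3-]/[CO3^2-])
log₁₀(37.2) = +1.571
pH = 9.29 − (+1.571) = 7.72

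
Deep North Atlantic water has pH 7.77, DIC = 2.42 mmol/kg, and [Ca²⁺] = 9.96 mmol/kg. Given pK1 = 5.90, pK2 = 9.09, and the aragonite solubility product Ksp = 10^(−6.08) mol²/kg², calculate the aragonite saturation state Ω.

Ω = 1.31

α₂ = 1 / (1 + [H⁺]/K2 + [H⁺]²/(K1K2)) = 1 / (1 + 10^+1.32 + 10^-0.55)
   = 1 / (1 + 20.893 + 0.28184) = 1/22.175 = 0.04510
[CO3²⁻] = α₂ × DIC = 0.04510 × 2.42 = 0.1091 mmol/kg
Ksp = 10^(−6.08) = 8.318×10^-7
Ω = [Ca²⁺][CO3²⁻]/Ksp = (9.96×10^-3)(1.091×10^-4) / 8.318×10^-7 = 1.31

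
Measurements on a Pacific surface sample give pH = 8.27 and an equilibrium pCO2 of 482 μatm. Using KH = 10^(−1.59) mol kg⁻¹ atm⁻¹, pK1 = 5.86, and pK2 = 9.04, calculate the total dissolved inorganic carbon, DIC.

[CO2*] = KH · pCO2 = 10^(−1.59) × 482×10^-6 = 1.239×10^-5 mol/kg
α₀ = 1/(1 + K1/[H⁺] + K1K2/[H⁺]²) = 1/(1 + 10^+2.41 + 10^+1.64) = 0.003315
DIC = [CO2*]/α₀ = 1.239×10^-5 / 0.003315 = 3.74 mmol/kg

DIC = 3.74 mmol/kg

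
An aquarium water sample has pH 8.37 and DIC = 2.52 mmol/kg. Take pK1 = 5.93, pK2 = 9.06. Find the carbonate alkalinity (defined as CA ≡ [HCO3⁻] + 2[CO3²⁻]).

CA = 2.94 mmol/kg

CA = [HCO3⁻] + 2[CO3²⁻] = (α₁ + 2α₂)·DIC
At pH 8.37: [H⁺]/K1 = 10^-2.44 = 0.0036308, K2/[H⁺] = 10^-0.69 = 0.20417
α₁ = 1/(1 + 0.0036308 + 0.20417) = 1/1.2078 = 0.8279; α₂ = α₁·K2/[H⁺] = 0.1690
α₁ + 2α₂ = 1.1660
CA = 1.1660 × 2.52 = 2.94 mmol/kg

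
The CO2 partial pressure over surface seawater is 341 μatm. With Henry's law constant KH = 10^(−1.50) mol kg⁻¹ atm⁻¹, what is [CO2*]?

[CO2*] = 10.8 μmol/kg

KH = 10^(−1.50) = 3.162×10^-2 mol kg⁻¹ atm⁻¹
[CO2*] = KH · pCO2 = 3.162×10^-2 × 341×10^-6 atm = 1.08×10^-5 mol/kg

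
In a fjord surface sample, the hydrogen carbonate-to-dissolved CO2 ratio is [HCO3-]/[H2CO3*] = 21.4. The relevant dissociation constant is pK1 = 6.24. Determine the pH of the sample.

From K1 = [H⁺][HCO3-]/[H2CO3*]:  pH = pK1 + log₁₀([HCO3-]/[H2CO3*])
log₁₀(21.4) = +1.330
pH = 6.24 + (+1.330) = 7.57

pH = 7.57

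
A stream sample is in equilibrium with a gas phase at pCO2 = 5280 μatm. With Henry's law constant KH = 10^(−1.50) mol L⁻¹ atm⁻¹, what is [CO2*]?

[CO2*] = 167 μmol/L

KH = 10^(−1.50) = 3.162×10^-2 mol L⁻¹ atm⁻¹
[CO2*] = KH · pCO2 = 3.162×10^-2 × 5280×10^-6 atm = 1.67×10^-4 mol/L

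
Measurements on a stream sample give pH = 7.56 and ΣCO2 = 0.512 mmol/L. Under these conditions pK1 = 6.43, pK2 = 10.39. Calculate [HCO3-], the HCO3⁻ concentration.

α₁ = 1 / (1 + [H⁺]/K1 + K2/[H⁺]) = 1 / (1 + 10^-1.13 + 10^-2.83)
   = 1 / (1 + 0.074131 + 0.0014791) = 1/1.0756 = 0.9297
[HCO3⁻] = α₁ × DIC = 0.9297 × 0.512 = 0.476 mmol/L

[HCO3⁻] = 0.476 mmol/L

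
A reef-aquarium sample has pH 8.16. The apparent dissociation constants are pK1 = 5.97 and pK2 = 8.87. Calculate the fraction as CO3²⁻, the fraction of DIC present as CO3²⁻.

α₂ = 1 / (1 + [H⁺]/K2 + [H⁺]²/(K1K2)) = 1 / (1 + 10^+0.71 + 10^-1.48)
   = 1 / (1 + 5.1286 + 0.033113) = 1/6.1617 = 0.1623

α₂ = 0.162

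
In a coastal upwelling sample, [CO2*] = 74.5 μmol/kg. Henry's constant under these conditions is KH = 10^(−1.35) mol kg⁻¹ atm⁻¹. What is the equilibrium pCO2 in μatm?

KH = 10^(−1.35) = 4.467×10^-2 mol kg⁻¹ atm⁻¹
pCO2 = [CO2*]/KH = 74.5×10^-6 / 4.467×10^-2 = 1.67×10^-3 atm = 1670 μatm

pCO2 = 1670 μatm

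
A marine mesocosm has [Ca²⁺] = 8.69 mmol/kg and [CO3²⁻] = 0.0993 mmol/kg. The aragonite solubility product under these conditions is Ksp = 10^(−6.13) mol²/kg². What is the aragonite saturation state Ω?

Ksp = 10^(−6.13) = 7.413×10^-7
Ω = [Ca²⁺][CO3²⁻]/Ksp = (8.69×10^-3)(0.0993×10^-3) / 7.413×10^-7 = 1.16

Ω = 1.16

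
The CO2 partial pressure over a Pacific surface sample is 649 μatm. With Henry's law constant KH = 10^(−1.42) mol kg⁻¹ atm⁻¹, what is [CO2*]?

KH = 10^(−1.42) = 3.802×10^-2 mol kg⁻¹ atm⁻¹
[CO2*] = KH · pCO2 = 3.802×10^-2 × 649×10^-6 atm = 2.47×10^-5 mol/kg

[CO2*] = 24.7 μmol/kg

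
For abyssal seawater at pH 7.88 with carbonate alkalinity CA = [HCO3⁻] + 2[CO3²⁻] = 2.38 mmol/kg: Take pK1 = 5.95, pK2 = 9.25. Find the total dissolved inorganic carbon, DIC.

DIC = 2.31 mmol/kg

CA = [HCO3⁻] + 2[CO3²⁻] = (α₁ + 2α₂)·DIC
At pH 7.88: [H⁺]/K1 = 10^-1.93 = 0.011749, K2/[H⁺] = 10^-1.37 = 0.042658
α₁ = 1/(1 + 0.011749 + 0.042658) = 1/1.0544 = 0.9484; α₂ = α₁·K2/[H⁺] = 0.04046
α₁ + 2α₂ = 1.0293
DIC = CA / (α₁ + 2α₂) = 2.38 / 1.0293 = 2.31 mmol/kg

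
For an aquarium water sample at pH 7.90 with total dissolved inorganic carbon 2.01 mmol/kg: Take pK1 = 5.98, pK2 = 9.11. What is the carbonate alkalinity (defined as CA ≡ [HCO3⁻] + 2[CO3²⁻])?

CA = [HCO3⁻] + 2[CO3²⁻] = (α₁ + 2α₂)·DIC
At pH 7.90: [H⁺]/K1 = 10^-1.92 = 0.012023, K2/[H⁺] = 10^-1.21 = 0.061660
α₁ = 1/(1 + 0.012023 + 0.061660) = 1/1.0737 = 0.9314; α₂ = α₁·K2/[H⁺] = 0.05743
α₁ + 2α₂ = 1.0462
CA = 1.0462 × 2.01 = 2.10 mmol/kg

CA = 2.10 mmol/kg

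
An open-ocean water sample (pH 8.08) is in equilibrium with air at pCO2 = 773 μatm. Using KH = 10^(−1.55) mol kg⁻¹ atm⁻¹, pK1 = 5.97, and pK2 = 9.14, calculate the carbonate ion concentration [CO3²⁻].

[CO2*] = KH · pCO2 = 10^(−1.55) × 773×10^-6 = 2.179×10^-5 mol/kg
α₀ = 1/(1 + K1/[H⁺] + K1K2/[H⁺]²) = 1/(1 + 10^+2.11 + 10^+1.05) = 0.007090
DIC = [CO2*]/α₀ = 2.179×10^-5 / 0.007090 = 3.073 mmol/kg
[CO3²⁻] = α₂·DIC; α₂ = 0.07955, so [CO3²⁻] = 0.07955 × 3.073 = 0.244 mmol/kg

[CO3²⁻] = 0.244 mmol/kg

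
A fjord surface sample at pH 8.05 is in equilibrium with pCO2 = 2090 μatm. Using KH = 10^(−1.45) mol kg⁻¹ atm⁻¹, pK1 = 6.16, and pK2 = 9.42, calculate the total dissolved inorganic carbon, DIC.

DIC = 6.08 mmol/kg

[CO2*] = KH · pCO2 = 10^(−1.45) × 2090×10^-6 = 7.416×10^-5 mol/kg
α₀ = 1/(1 + K1/[H⁺] + K1K2/[H⁺]²) = 1/(1 + 10^+1.89 + 10^+0.52) = 0.01220
DIC = [CO2*]/α₀ = 7.416×10^-5 / 0.01220 = 6.08 mmol/kg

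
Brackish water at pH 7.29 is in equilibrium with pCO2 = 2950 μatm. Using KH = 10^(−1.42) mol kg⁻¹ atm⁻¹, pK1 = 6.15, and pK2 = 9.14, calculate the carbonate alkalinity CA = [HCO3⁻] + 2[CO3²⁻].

CA = 1.59 mmol/kg

[CO2*] = KH · pCO2 = 10^(−1.42) × 2950×10^-6 = 1.122×10^-4 mol/kg
α₀ = 1/(1 + K1/[H⁺] + K1K2/[H⁺]²) = 1/(1 + 10^+1.14 + 10^-0.71) = 0.06667
DIC = [CO2*]/α₀ = 1.122×10^-4 / 0.06667 = 1.682 mmol/kg
CA = (α₁ + 2α₂)·DIC = (0.9203 + 2×0.01300) × 1.682 = 1.59 mmol/kg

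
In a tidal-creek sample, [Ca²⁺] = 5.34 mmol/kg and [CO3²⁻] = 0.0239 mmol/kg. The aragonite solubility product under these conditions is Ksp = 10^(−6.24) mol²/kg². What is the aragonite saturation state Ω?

Ω = 0.222

Ksp = 10^(−6.24) = 5.754×10^-7
Ω = [Ca²⁺][CO3²⁻]/Ksp = (5.34×10^-3)(0.0239×10^-3) / 5.754×10^-7 = 0.222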